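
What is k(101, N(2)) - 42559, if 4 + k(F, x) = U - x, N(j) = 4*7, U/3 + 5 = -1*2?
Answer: -42612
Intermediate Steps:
U = -21 (U = -15 + 3*(-1*2) = -15 + 3*(-2) = -15 - 6 = -21)
N(j) = 28
k(F, x) = -25 - x (k(F, x) = -4 + (-21 - x) = -25 - x)
k(101, N(2)) - 42559 = (-25 - 1*28) - 42559 = (-25 - 28) - 42559 = -53 - 42559 = -42612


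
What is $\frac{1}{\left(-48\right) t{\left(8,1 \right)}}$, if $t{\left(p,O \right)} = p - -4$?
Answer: $- \frac{1}{576} \approx -0.0017361$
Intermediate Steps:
$t{\left(p,O \right)} = 4 + p$ ($t{\left(p,O \right)} = p + 4 = 4 + p$)
$\frac{1}{\left(-48\right) t{\left(8,1 \right)}} = \frac{1}{\left(-48\right) \left(4 + 8\right)} = \frac{1}{\left(-48\right) 12} = \frac{1}{-576} = - \frac{1}{576}$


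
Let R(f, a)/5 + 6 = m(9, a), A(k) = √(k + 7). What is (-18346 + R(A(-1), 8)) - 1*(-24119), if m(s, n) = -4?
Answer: 5723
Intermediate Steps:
A(k) = √(7 + k)
R(f, a) = -50 (R(f, a) = -30 + 5*(-4) = -30 - 20 = -50)
(-18346 + R(A(-1), 8)) - 1*(-24119) = (-18346 - 50) - 1*(-24119) = -18396 + 24119 = 5723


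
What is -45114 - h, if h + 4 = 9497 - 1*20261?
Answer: -34346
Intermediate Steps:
h = -10768 (h = -4 + (9497 - 1*20261) = -4 + (9497 - 20261) = -4 - 10764 = -10768)
-45114 - h = -45114 - 1*(-10768) = -45114 + 10768 = -34346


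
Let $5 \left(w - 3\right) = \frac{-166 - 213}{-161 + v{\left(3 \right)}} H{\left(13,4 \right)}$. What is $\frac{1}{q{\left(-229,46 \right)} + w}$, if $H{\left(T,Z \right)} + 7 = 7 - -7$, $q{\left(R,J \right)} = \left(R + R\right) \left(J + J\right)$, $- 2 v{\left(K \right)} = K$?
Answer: $- \frac{1625}{68460819} \approx -2.3736 \cdot 10^{-5}$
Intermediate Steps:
$v{\left(K \right)} = - \frac{K}{2}$
$q{\left(R,J \right)} = 4 J R$ ($q{\left(R,J \right)} = 2 R 2 J = 4 J R$)
$H{\left(T,Z \right)} = 7$ ($H{\left(T,Z \right)} = -7 + \left(7 - -7\right) = -7 + \left(7 + 7\right) = -7 + 14 = 7$)
$w = \frac{10181}{1625}$ ($w = 3 + \frac{\frac{-166 - 213}{-161 - \frac{3}{2}} \cdot 7}{5} = 3 + \frac{- \frac{379}{-161 - \frac{3}{2}} \cdot 7}{5} = 3 + \frac{- \frac{379}{- \frac{325}{2}} \cdot 7}{5} = 3 + \frac{\left(-379\right) \left(- \frac{2}{325}\right) 7}{5} = 3 + \frac{\frac{758}{325} \cdot 7}{5} = 3 + \frac{1}{5} \cdot \frac{5306}{325} = 3 + \frac{5306}{1625} = \frac{10181}{1625} \approx 6.2652$)
$\frac{1}{q{\left(-229,46 \right)} + w} = \frac{1}{4 \cdot 46 \left(-229\right) + \frac{10181}{1625}} = \frac{1}{-42136 + \frac{10181}{1625}} = \frac{1}{- \frac{68460819}{1625}} = - \frac{1625}{68460819}$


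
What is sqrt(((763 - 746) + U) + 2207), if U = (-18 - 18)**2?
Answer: 8*sqrt(55) ≈ 59.330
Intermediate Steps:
U = 1296 (U = (-36)**2 = 1296)
sqrt(((763 - 746) + U) + 2207) = sqrt(((763 - 746) + 1296) + 2207) = sqrt((17 + 1296) + 2207) = sqrt(1313 + 2207) = sqrt(3520) = 8*sqrt(55)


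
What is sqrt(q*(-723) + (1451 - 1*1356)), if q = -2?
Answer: sqrt(1541) ≈ 39.256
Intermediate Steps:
sqrt(q*(-723) + (1451 - 1*1356)) = sqrt(-2*(-723) + (1451 - 1*1356)) = sqrt(1446 + (1451 - 1356)) = sqrt(1446 + 95) = sqrt(1541)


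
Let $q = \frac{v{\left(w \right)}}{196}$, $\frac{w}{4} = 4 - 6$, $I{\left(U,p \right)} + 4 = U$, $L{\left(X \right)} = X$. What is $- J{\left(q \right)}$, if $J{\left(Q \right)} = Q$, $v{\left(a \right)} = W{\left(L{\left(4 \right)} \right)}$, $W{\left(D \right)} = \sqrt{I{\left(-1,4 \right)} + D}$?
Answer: $- \frac{i}{196} \approx - 0.005102 i$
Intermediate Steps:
$I{\left(U,p \right)} = -4 + U$
$w = -8$ ($w = 4 \left(4 - 6\right) = 4 \left(-2\right) = -8$)
$W{\left(D \right)} = \sqrt{-5 + D}$ ($W{\left(D \right)} = \sqrt{\left(-4 - 1\right) + D} = \sqrt{-5 + D}$)
$v{\left(a \right)} = i$ ($v{\left(a \right)} = \sqrt{-5 + 4} = \sqrt{-1} = i$)
$q = \frac{i}{196} \approx 0.005102 i$
$- J{\left(q \right)} = - \frac{i}{196}$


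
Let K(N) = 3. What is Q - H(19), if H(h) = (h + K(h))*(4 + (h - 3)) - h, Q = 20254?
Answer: 19833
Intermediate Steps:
H(h) = -h + (1 + h)*(3 + h) (H(h) = (h + 3)*(4 + (h - 3)) - h = (3 + h)*(4 + (-3 + h)) - h = (3 + h)*(1 + h) - h = (1 + h)*(3 + h) - h = -h + (1 + h)*(3 + h))
Q - H(19) = 20254 - (3 + 19**2 + 3*19) = 20254 - (3 + 361 + 57) = 20254 - 1*421 = 20254 - 421 = 19833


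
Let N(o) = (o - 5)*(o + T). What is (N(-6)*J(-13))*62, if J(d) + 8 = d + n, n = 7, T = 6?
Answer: 0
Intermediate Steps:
N(o) = (-5 + o)*(6 + o) (N(o) = (o - 5)*(o + 6) = (-5 + o)*(6 + o))
J(d) = -1 + d (J(d) = -8 + (d + 7) = -8 + (7 + d) = -1 + d)
(N(-6)*J(-13))*62 = ((-30 - 6 + (-6)**2)*(-1 - 13))*62 = ((-30 - 6 + 36)*(-14))*62 = (0*(-14))*62 = 0*62 = 0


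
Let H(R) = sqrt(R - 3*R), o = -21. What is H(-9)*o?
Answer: -63*sqrt(2) ≈ -89.095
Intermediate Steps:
H(R) = sqrt(2)*sqrt(-R) (H(R) = sqrt(-2*R) = sqrt(2)*sqrt(-R))
H(-9)*o = (sqrt(2)*sqrt(-1*(-9)))*(-21) = (sqrt(2)*sqrt(9))*(-21) = (sqrt(2)*3)*(-21) = (3*sqrt(2))*(-21) = -63*sqrt(2)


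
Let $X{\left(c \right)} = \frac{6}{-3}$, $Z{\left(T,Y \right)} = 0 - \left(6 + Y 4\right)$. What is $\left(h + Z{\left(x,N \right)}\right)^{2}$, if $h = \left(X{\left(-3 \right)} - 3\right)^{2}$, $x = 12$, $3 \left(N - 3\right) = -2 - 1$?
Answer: $121$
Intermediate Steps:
$N = 2$ ($N = 3 + \frac{-2 - 1}{3} = 3 + \frac{1}{3} \left(-3\right) = 3 - 1 = 2$)
$Z{\left(T,Y \right)} = -6 - 4 Y$ ($Z{\left(T,Y \right)} = 0 - \left(6 + 4 Y\right) = -6 - 4 Y$)
$X{\left(c \right)} = -2$ ($X{\left(c \right)} = 6 \left(- \frac{1}{3}\right) = -2$)
$h = 25$ ($h = \left(-2 - 3\right)^{2} = \left(-5\right)^{2} = 25$)
$\left(h + Z{\left(x,N \right)}\right)^{2} = \left(25 - 14\right)^{2} = 11^{2} = 121$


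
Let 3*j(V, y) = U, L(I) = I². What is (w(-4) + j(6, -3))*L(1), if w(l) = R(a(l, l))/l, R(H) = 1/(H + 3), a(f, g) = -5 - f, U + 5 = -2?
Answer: -59/24 ≈ -2.4583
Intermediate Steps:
U = -7 (U = -5 - 2 = -7)
j(V, y) = -7/3 (j(V, y) = (⅓)*(-7) = -7/3)
R(H) = 1/(3 + H)
w(l) = 1/(l*(-2 - l)) (w(l) = 1/((3 + (-5 - l))*l) = 1/((-2 - l)*l) = 1/(l*(-2 - l)))
(w(-4) + j(6, -3))*L(1) = (-1/(-4*(2 - 4)) - 7/3)*1² = (-1*(-¼)/(-2) - 7/3)*1 = (-1*(-¼)*(-½) - 7/3)*1 = (-⅛ - 7/3)*1 = -59/24*1 = -59/24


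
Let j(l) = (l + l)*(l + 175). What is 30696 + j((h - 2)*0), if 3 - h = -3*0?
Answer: 30696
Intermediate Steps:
h = 3 (h = 3 - (-3)*0 = 3 - 1*0 = 3 + 0 = 3)
j(l) = 2*l*(175 + l) (j(l) = (2*l)*(175 + l) = 2*l*(175 + l))
30696 + j((h - 2)*0) = 30696 + 2*((3 - 2)*0)*(175 + (3 - 2)*0) = 30696 + 2*(1*0)*(175 + 1*0) = 30696 + 2*0*(175 + 0) = 30696 + 2*0*175 = 30696 + 0 = 30696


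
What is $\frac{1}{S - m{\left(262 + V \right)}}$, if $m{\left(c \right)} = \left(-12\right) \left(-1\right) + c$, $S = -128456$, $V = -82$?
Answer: $- \frac{1}{128648} \approx -7.7732 \cdot 10^{-6}$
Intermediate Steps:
$m{\left(c \right)} = 12 + c$
$\frac{1}{S - m{\left(262 + V \right)}} = \frac{1}{-128456 - \left(12 + \left(262 - 82\right)\right)} = \frac{1}{-128456 - \left(12 + 180\right)} = \frac{1}{-128456 - 192} = \frac{1}{-128648} = - \frac{1}{128648}$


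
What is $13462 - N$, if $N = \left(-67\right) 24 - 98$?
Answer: $15168$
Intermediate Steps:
$N = -1706$ ($N = -1608 - 98 = -1706$)
$13462 - N = 13462 - -1706 = 13462 + 1706 = 15168$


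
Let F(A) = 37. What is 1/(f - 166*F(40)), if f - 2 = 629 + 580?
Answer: -1/4931 ≈ -0.00020280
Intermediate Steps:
f = 1211 (f = 2 + (629 + 580) = 2 + 1209 = 1211)
1/(f - 166*F(40)) = 1/(1211 - 166*37) = 1/(1211 - 6142) = 1/(-4931) = -1/4931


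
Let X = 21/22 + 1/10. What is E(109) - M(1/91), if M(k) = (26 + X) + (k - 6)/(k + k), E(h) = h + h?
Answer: 50979/110 ≈ 463.45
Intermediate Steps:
X = 58/55 (X = 21*(1/22) + 1*(⅒) = 21/22 + ⅒ = 58/55 ≈ 1.0545)
E(h) = 2*h
M(k) = 1488/55 + (-6 + k)/(2*k) (M(k) = (26 + 58/55) + (k - 6)/(k + k) = 1488/55 + (-6 + k)/((2*k)) = 1488/55 + (-6 + k)*(1/(2*k)) = 1488/55 + (-6 + k)/(2*k))
E(109) - M(1/91) = 2*109 - (3031/110 - 3/(1/91)) = 218 - (3031/110 - 3/1/91) = 218 - (3031/110 - 3*91) = 218 - (3031/110 - 273) = 218 - 1*(-26999/110) = 218 + 26999/110 = 50979/110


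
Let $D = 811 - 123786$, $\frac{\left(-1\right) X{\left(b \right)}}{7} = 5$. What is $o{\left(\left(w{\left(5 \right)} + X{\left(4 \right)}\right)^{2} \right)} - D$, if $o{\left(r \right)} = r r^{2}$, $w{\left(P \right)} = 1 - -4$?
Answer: $729122975$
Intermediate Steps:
$w{\left(P \right)} = 5$ ($w{\left(P \right)} = 1 + 4 = 5$)
$X{\left(b \right)} = -35$ ($X{\left(b \right)} = \left(-7\right) 5 = -35$)
$o{\left(r \right)} = r^{3}$
$D = -122975$ ($D = 811 - 123786 = -122975$)
$o{\left(\left(w{\left(5 \right)} + X{\left(4 \right)}\right)^{2} \right)} - D = \left(\left(5 - 35\right)^{2}\right)^{3} - -122975 = \left(\left(-30\right)^{2}\right)^{3} + 122975 = 900^{3} + 122975 = 729000000 + 122975 = 729122975$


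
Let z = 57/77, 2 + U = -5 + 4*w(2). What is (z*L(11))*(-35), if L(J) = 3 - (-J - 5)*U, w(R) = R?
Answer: -5415/11 ≈ -492.27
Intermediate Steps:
U = 1 (U = -2 + (-5 + 4*2) = -2 + (-5 + 8) = -2 + 3 = 1)
z = 57/77 (z = 57*(1/77) = 57/77 ≈ 0.74026)
L(J) = 8 + J (L(J) = 3 - (-J - 5) = 3 - (-5 - J) = 3 + (5 + J) = 8 + J)
(z*L(11))*(-35) = (57*(8 + 11)/77)*(-35) = ((57/77)*19)*(-35) = (1083/77)*(-35) = -5415/11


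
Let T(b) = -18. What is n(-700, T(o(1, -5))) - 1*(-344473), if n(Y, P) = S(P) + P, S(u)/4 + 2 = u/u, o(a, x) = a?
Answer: 344451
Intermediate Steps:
S(u) = -4 (S(u) = -8 + 4*(u/u) = -8 + 4*1 = -8 + 4 = -4)
n(Y, P) = -4 + P
n(-700, T(o(1, -5))) - 1*(-344473) = (-4 - 18) - 1*(-344473) = -22 + 344473 = 344451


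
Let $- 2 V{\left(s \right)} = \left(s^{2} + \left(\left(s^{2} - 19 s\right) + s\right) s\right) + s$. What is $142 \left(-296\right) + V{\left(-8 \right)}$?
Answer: $-41228$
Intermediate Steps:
$V{\left(s \right)} = - \frac{s}{2} - \frac{s^{2}}{2} - \frac{s \left(s^{2} - 18 s\right)}{2}$ ($V{\left(s \right)} = - \frac{\left(s^{2} + \left(\left(s^{2} - 19 s\right) + s\right) s\right) + s}{2} = - \frac{\left(s^{2} + \left(s^{2} - 18 s\right) s\right) + s}{2} = - \frac{\left(s^{2} + s \left(s^{2} - 18 s\right)\right) + s}{2} = - \frac{s + s^{2} + s \left(s^{2} - 18 s\right)}{2} = - \frac{s}{2} - \frac{s^{2}}{2} - \frac{s \left(s^{2} - 18 s\right)}{2}$)
$142 \left(-296\right) + V{\left(-8 \right)} = 142 \left(-296\right) + \frac{1}{2} \left(-8\right) \left(-1 - \left(-8\right)^{2} + 17 \left(-8\right)\right) = -42032 + \frac{1}{2} \left(-8\right) \left(-1 - 64 - 136\right) = -42032 + \frac{1}{2} \left(-8\right) \left(-201\right) = -42032 + 804 = -41228$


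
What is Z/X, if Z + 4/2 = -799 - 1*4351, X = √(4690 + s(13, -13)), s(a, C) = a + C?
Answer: -368*√4690/335 ≈ -75.230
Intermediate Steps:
s(a, C) = C + a
X = √4690 (X = √(4690 + (-13 + 13)) = √(4690 + 0) = √4690 ≈ 68.484)
Z = -5152 (Z = -2 + (-799 - 1*4351) = -2 + (-799 - 4351) = -2 - 5150 = -5152)
Z/X = -5152*√4690/4690 = -368*√4690/335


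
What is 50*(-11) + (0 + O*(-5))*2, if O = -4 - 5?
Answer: -460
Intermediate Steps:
O = -9
50*(-11) + (0 + O*(-5))*2 = 50*(-11) + (0 - 9*(-5))*2 = -550 + (0 + 45)*2 = -550 + 45*2 = -550 + 90 = -460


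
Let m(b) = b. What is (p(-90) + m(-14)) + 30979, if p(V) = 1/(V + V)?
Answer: 5573699/180 ≈ 30965.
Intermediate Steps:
p(V) = 1/(2*V)
(p(-90) + m(-14)) + 30979 = ((½)/(-90) - 14) + 30979 = ((½)*(-1/90) - 14) + 30979 = (-1/180 - 14) + 30979 = -2521/180 + 30979 = 5573699/180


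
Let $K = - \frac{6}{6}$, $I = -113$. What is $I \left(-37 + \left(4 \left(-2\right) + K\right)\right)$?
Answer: $5198$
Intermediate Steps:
$K = -1$ ($K = \left(-6\right) \frac{1}{6} = -1$)
$I \left(-37 + \left(4 \left(-2\right) + K\right)\right) = - 113 \left(-37 + \left(4 \left(-2\right) - 1\right)\right) = - 113 \left(-37 - 9\right) = \left(-113\right) \left(-46\right) = 5198$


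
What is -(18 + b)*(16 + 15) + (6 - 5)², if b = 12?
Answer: -929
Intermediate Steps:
-(18 + b)*(16 + 15) + (6 - 5)² = -(18 + 12)*(16 + 15) + (6 - 5)² = -30*31 + 1² = -1*930 + 1 = -930 + 1 = -929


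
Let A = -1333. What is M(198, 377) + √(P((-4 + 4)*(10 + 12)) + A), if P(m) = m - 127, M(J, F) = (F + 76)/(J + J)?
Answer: 151/132 + 2*I*√365 ≈ 1.1439 + 38.21*I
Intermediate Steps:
M(J, F) = (76 + F)/(2*J) (M(J, F) = (76 + F)/((2*J)) = (76 + F)*(1/(2*J)) = (76 + F)/(2*J))
P(m) = -127 + m
M(198, 377) + √(P((-4 + 4)*(10 + 12)) + A) = (½)*(76 + 377)/198 + √((-127 + (-4 + 4)*(10 + 12)) - 1333) = (½)*(1/198)*453 + √((-127 + 0*22) - 1333) = 151/132 + √((-127 + 0) - 1333) = 151/132 + √(-127 - 1333) = 151/132 + √(-1460) = 151/132 + 2*I*√365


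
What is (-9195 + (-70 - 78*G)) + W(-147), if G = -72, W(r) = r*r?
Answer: 17960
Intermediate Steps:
W(r) = r²
(-9195 + (-70 - 78*G)) + W(-147) = (-9195 + (-70 - 78*(-72))) + (-147)² = (-9195 + (-70 + 5616)) + 21609 = (-9195 + 5546) + 21609 = -3649 + 21609 = 17960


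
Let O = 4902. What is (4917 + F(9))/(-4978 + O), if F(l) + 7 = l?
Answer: -4919/76 ≈ -64.724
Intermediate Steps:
F(l) = -7 + l
(4917 + F(9))/(-4978 + O) = (4917 + (-7 + 9))/(-4978 + 4902) = (4917 + 2)/(-76) = 4919*(-1/76) = -4919/76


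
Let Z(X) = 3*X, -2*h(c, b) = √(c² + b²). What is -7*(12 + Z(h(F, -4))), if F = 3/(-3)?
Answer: -84 + 21*√17/2 ≈ -40.707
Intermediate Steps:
F = -1 (F = 3*(-⅓) = -1)
h(c, b) = -√(b² + c²)/2 (h(c, b) = -√(c² + b²)/2 = -√(b² + c²)/2)
-7*(12 + Z(h(F, -4))) = -7*(12 + 3*(-√((-4)² + (-1)²)/2)) = -7*(12 + 3*(-√(16 + 1)/2)) = -7*(12 + 3*(-√17/2)) = -7*(12 - 3*√17/2) = -84 + 21*√17/2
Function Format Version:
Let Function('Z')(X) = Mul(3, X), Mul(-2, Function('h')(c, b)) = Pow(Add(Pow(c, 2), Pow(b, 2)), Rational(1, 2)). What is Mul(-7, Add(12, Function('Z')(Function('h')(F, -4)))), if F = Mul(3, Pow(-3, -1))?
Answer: Add(-84, Mul(Rational(21, 2), Pow(17, Rational(1, 2)))) ≈ -40.707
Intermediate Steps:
F = -1 (F = Mul(3, Rational(-1, 3)) = -1)
Function('h')(c, b) = Mul(Rational(-1, 2), Pow(Add(Pow(b, 2), Pow(c, 2)), Rational(1, 2))) (Function('h')(c, b) = Mul(Rational(-1, 2), Pow(Add(Pow(c, 2), Pow(b, 2)), Rational(1, 2))) = Mul(Rational(-1, 2), Pow(Add(Pow(b, 2), Pow(c, 2)), Rational(1, 2))))
Mul(-7, Add(12, Function('Z')(Function('h')(F, -4)))) = Mul(-7, Add(12, Mul(3, Mul(Rational(-1, 2), Pow(Add(Pow(-4, 2), Pow(-1, 2)), Rational(1, 2)))))) = Mul(-7, Add(12, Mul(3, Mul(Rational(-1, 2), Pow(Add(16, 1), Rational(1, 2)))))) = Mul(-7, Add(12, Mul(3, Mul(Rational(-1, 2), Pow(17, Rational(1, 2)))))) = Mul(-7, Add(12, Mul(Rational(-3, 2), Pow(17, Rational(1, 2))))) = Add(-84, Mul(Rational(21, 2), Pow(17, Rational(1, 2))))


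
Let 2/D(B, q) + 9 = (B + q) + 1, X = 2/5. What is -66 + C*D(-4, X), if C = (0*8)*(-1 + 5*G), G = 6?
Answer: -66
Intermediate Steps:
X = 2/5 (X = 2*(1/5) = 2/5 ≈ 0.40000)
D(B, q) = 2/(-8 + B + q) (D(B, q) = 2/(-9 + ((B + q) + 1)) = 2/(-9 + (1 + B + q)) = 2/(-8 + B + q))
C = 0 (C = (0*8)*(-1 + 5*6) = 0*(-1 + 30) = 0*29 = 0)
-66 + C*D(-4, X) = -66 + 0*(2/(-8 - 4 + 2/5)) = -66 + 0*(2/(-58/5)) = -66 + 0*(2*(-5/58)) = -66 + 0*(-5/29) = -66 + 0 = -66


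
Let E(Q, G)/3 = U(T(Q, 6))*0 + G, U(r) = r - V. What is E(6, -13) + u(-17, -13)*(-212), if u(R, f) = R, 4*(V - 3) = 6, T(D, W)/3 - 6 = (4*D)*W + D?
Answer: 3565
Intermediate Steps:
T(D, W) = 18 + 3*D + 12*D*W (T(D, W) = 18 + 3*((4*D)*W + D) = 18 + 3*(4*D*W + D) = 18 + 3*(D + 4*D*W) = 18 + (3*D + 12*D*W) = 18 + 3*D + 12*D*W)
V = 9/2 (V = 3 + (1/4)*6 = 3 + 3/2 = 9/2 ≈ 4.5000)
U(r) = -9/2 + r (U(r) = r - 1*9/2 = r - 9/2 = -9/2 + r)
E(Q, G) = 3*G (E(Q, G) = 3*((-9/2 + (18 + 3*Q + 12*Q*6))*0 + G) = 3*((-9/2 + (18 + 3*Q + 72*Q))*0 + G) = 3*((-9/2 + (18 + 75*Q))*0 + G) = 3*((27/2 + 75*Q)*0 + G) = 3*(0 + G) = 3*G)
E(6, -13) + u(-17, -13)*(-212) = 3*(-13) - 17*(-212) = -39 + 3604 = 3565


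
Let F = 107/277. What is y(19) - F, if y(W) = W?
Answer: 5156/277 ≈ 18.614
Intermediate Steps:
F = 107/277 (F = 107*(1/277) = 107/277 ≈ 0.38628)
y(19) - F = 19 - 1*107/277 = 19 - 107/277 = 5156/277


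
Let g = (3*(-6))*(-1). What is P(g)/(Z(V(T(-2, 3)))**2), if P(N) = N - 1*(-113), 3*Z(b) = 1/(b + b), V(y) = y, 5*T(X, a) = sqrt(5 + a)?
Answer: 37728/25 ≈ 1509.1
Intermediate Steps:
T(X, a) = sqrt(5 + a)/5
g = 18 (g = -18*(-1) = 18)
Z(b) = 1/(6*b) (Z(b) = 1/(3*(b + b)) = 1/(3*((2*b))) = (1/(2*b))/3 = 1/(6*b))
P(N) = 113 + N (P(N) = N + 113 = 113 + N)
P(g)/(Z(V(T(-2, 3)))**2) = (113 + 18)/((1/(6*((sqrt(5 + 3)/5))))**2) = 131/((1/(6*((sqrt(8)/5))))**2) = 131/((1/(6*(((2*sqrt(2))/5))))**2) = 131/((1/(6*((2*sqrt(2)/5))))**2) = 131/(((5*sqrt(2)/4)/6)**2) = 131/((5*sqrt(2)/24)**2) = 131/(25/288) = 131*(288/25) = 37728/25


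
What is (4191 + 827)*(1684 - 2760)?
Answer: -5399368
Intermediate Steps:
(4191 + 827)*(1684 - 2760) = 5018*(-1076) = -5399368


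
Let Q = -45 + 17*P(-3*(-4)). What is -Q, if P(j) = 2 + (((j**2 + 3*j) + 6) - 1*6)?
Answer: -3049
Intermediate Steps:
P(j) = 2 + j**2 + 3*j (P(j) = 2 + ((6 + j**2 + 3*j) - 6) = 2 + (j**2 + 3*j) = 2 + j**2 + 3*j)
Q = 3049 (Q = -45 + 17*(2 + (-3*(-4))**2 + 3*(-3*(-4))) = -45 + 17*(2 + 12**2 + 3*12) = -45 + 17*(2 + 144 + 36) = -45 + 17*182 = -45 + 3094 = 3049)
-Q = -1*3049 = -3049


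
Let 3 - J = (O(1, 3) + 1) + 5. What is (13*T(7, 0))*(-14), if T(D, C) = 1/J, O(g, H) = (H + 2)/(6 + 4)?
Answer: 52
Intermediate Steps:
O(g, H) = ⅕ + H/10 (O(g, H) = (2 + H)/10 = (2 + H)*(⅒) = ⅕ + H/10)
J = -7/2 (J = 3 - (((⅕ + (⅒)*3) + 1) + 5) = 3 - (((⅕ + 3/10) + 1) + 5) = 3 - ((½ + 1) + 5) = 3 - (3/2 + 5) = 3 - 1*13/2 = 3 - 13/2 = -7/2 ≈ -3.5000)
T(D, C) = -2/7 (T(D, C) = 1/(-7/2) = -2/7)
(13*T(7, 0))*(-14) = (13*(-2/7))*(-14) = -26/7*(-14) = 52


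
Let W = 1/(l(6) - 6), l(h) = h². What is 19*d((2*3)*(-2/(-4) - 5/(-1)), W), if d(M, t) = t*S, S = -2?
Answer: -19/15 ≈ -1.2667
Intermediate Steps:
W = 1/30 (W = 1/(6² - 6) = 1/(36 - 6) = 1/30 ≈ 0.033333)
d(M, t) = -2*t (d(M, t) = t*(-2) = -2*t)
19*d((2*3)*(-2/(-4) - 5/(-1)), W) = 19*(-2*1/30) = 19*(-1/15) = -19/15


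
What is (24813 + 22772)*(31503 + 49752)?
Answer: 3866519175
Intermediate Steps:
(24813 + 22772)*(31503 + 49752) = 47585*81255 = 3866519175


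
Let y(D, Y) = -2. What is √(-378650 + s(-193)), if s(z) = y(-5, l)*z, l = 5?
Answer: 2*I*√94566 ≈ 615.03*I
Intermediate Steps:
s(z) = -2*z
√(-378650 + s(-193)) = √(-378650 - 2*(-193)) = √(-378650 + 386) = √(-378264) = 2*I*√94566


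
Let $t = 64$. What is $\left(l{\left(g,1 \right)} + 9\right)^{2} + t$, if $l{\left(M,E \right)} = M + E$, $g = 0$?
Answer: $164$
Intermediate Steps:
$l{\left(M,E \right)} = E + M$
$\left(l{\left(g,1 \right)} + 9\right)^{2} + t = \left(\left(1 + 0\right) + 9\right)^{2} + 64 = \left(1 + 9\right)^{2} + 64 = 10^{2} + 64 = 100 + 64 = 164$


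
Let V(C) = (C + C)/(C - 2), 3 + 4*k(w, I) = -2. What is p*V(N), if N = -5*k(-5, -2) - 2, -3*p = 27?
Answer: -34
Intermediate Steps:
p = -9 (p = -1/3*27 = -9)
k(w, I) = -5/4 (k(w, I) = -3/4 + (1/4)*(-2) = -3/4 - 1/2 = -5/4)
N = 17/4 (N = -5*(-5/4) - 2 = 25/4 - 2 = 17/4 ≈ 4.2500)
V(C) = 2*C/(-2 + C) (V(C) = (2*C)/(-2 + C) = 2*C/(-2 + C))
p*V(N) = -18*17/(4*(-2 + 17/4)) = -18*17/(4*9/4) = -18*17*4/(4*9) = -9*34/9 = -34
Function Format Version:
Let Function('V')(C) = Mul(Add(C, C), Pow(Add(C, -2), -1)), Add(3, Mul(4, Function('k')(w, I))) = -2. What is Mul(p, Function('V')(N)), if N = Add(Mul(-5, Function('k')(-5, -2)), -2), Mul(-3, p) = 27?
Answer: -34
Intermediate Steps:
p = -9 (p = Mul(Rational(-1, 3), 27) = -9)
Function('k')(w, I) = Rational(-5, 4) (Function('k')(w, I) = Add(Rational(-3, 4), Mul(Rational(1, 4), -2)) = Add(Rational(-3, 4), Rational(-1, 2)) = Rational(-5, 4))
N = Rational(17, 4) (N = Add(Mul(-5, Rational(-5, 4)), -2) = Add(Rational(25, 4), -2) = Rational(17, 4) ≈ 4.2500)
Function('V')(C) = Mul(2, C, Pow(Add(-2, C), -1)) (Function('V')(C) = Mul(Mul(2, C), Pow(Add(-2, C), -1)) = Mul(2, C, Pow(Add(-2, C), -1)))
Mul(p, Function('V')(N)) = Mul(-9, Mul(2, Rational(17, 4), Pow(Add(-2, Rational(17, 4)), -1))) = Mul(-9, Mul(2, Rational(17, 4), Pow(Rational(9, 4), -1))) = Mul(-9, Mul(2, Rational(17, 4), Rational(4, 9))) = Mul(-9, Rational(34, 9)) = -34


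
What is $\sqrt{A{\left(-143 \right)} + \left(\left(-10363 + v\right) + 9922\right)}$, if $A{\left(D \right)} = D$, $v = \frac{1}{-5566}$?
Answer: $\frac{i \sqrt{149525070}}{506} \approx 24.166 i$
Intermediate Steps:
$v = - \frac{1}{5566} \approx -0.00017966$
$\sqrt{A{\left(-143 \right)} + \left(\left(-10363 + v\right) + 9922\right)} = \sqrt{-143 + \left(\left(-10363 - \frac{1}{5566}\right) + 9922\right)} = \sqrt{-143 + \left(- \frac{57680459}{5566} + 9922\right)} = \sqrt{-143 - \frac{2454607}{5566}} = \sqrt{- \frac{3250545}{5566}} = \frac{i \sqrt{149525070}}{506}$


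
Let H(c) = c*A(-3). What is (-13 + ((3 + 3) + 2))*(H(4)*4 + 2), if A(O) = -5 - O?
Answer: 150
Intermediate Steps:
H(c) = -2*c (H(c) = c*(-5 - 1*(-3)) = c*(-5 + 3) = c*(-2) = -2*c)
(-13 + ((3 + 3) + 2))*(H(4)*4 + 2) = (-13 + ((3 + 3) + 2))*(-2*4*4 + 2) = (-13 + (6 + 2))*(-8*4 + 2) = (-13 + 8)*(-32 + 2) = -5*(-30) = 150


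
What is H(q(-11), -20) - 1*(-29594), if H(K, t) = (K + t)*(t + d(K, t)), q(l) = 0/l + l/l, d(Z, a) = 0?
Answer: 29974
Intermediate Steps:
q(l) = 1 (q(l) = 0 + 1 = 1)
H(K, t) = t*(K + t) (H(K, t) = (K + t)*(t + 0) = (K + t)*t = t*(K + t))
H(q(-11), -20) - 1*(-29594) = -20*(1 - 20) - 1*(-29594) = -20*(-19) + 29594 = 380 + 29594 = 29974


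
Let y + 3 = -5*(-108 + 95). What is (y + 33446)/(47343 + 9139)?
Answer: 16754/28241 ≈ 0.59325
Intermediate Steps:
y = 62 (y = -3 - 5*(-108 + 95) = -3 - 5*(-13) = -3 + 65 = 62)
(y + 33446)/(47343 + 9139) = (62 + 33446)/(47343 + 9139) = 33508/56482 = 33508*(1/56482) = 16754/28241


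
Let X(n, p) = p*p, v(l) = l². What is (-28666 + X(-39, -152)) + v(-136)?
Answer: 12934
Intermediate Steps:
X(n, p) = p²
(-28666 + X(-39, -152)) + v(-136) = (-28666 + (-152)²) + (-136)² = (-28666 + 23104) + 18496 = -5562 + 18496 = 12934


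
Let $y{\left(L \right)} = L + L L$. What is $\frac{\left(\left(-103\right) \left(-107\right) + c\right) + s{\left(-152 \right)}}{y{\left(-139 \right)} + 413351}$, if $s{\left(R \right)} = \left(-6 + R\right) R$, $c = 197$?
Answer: $\frac{35234}{432533} \approx 0.08146$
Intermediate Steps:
$y{\left(L \right)} = L + L^{2}$
$s{\left(R \right)} = R \left(-6 + R\right)$
$\frac{\left(\left(-103\right) \left(-107\right) + c\right) + s{\left(-152 \right)}}{y{\left(-139 \right)} + 413351} = \frac{\left(\left(-103\right) \left(-107\right) + 197\right) - 152 \left(-6 - 152\right)}{- 139 \left(1 - 139\right) + 413351} = \frac{\left(11021 + 197\right) - -24016}{\left(-139\right) \left(-138\right) + 413351} = \frac{11218 + 24016}{19182 + 413351} = \frac{35234}{432533}$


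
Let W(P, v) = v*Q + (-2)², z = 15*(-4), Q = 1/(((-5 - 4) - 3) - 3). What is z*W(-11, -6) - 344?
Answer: -608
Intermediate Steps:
Q = -1/15 (Q = 1/((-9 - 3) - 3) = 1/(-12 - 3) = 1/(-15) = -1/15 ≈ -0.066667)
z = -60
W(P, v) = 4 - v/15 (W(P, v) = v*(-1/15) + (-2)² = -v/15 + 4 = 4 - v/15)
z*W(-11, -6) - 344 = -60*(4 - 1/15*(-6)) - 344 = -60*(4 + ⅖) - 344 = -60*22/5 - 344 = -264 - 344 = -608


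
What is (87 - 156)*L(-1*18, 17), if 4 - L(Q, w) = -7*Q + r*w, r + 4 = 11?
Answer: 16629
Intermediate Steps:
r = 7 (r = -4 + 11 = 7)
L(Q, w) = 4 - 7*w + 7*Q (L(Q, w) = 4 - (-7*Q + 7*w) = 4 + (-7*w + 7*Q) = 4 - 7*w + 7*Q)
(87 - 156)*L(-1*18, 17) = (87 - 156)*(4 - 7*17 + 7*(-1*18)) = -69*(4 - 119 + 7*(-18)) = -69*(4 - 119 - 126) = -69*(-241) = 16629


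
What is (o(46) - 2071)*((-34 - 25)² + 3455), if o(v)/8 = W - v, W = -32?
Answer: -18692520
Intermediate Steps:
o(v) = -256 - 8*v (o(v) = 8*(-32 - v) = -256 - 8*v)
(o(46) - 2071)*((-34 - 25)² + 3455) = ((-256 - 8*46) - 2071)*((-34 - 25)² + 3455) = ((-256 - 368) - 2071)*((-59)² + 3455) = (-624 - 2071)*(3481 + 3455) = -2695*6936 = -18692520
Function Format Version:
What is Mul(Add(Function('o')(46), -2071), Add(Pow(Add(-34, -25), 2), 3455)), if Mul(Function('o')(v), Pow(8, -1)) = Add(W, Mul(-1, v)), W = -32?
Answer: -18692520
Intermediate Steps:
Function('o')(v) = Add(-256, Mul(-8, v)) (Function('o')(v) = Mul(8, Add(-32, Mul(-1, v))) = Add(-256, Mul(-8, v)))
Mul(Add(Function('o')(46), -2071), Add(Pow(Add(-34, -25), 2), 3455)) = Mul(Add(Add(-256, Mul(-8, 46)), -2071), Add(Pow(Add(-34, -25), 2), 3455)) = Mul(Add(Add(-256, -368), -2071), Add(Pow(-59, 2), 3455)) = Mul(Add(-624, -2071), Add(3481, 3455)) = Mul(-2695, 6936) = -18692520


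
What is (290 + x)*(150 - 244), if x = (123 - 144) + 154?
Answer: -39762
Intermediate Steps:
x = 133 (x = -21 + 154 = 133)
(290 + x)*(150 - 244) = (290 + 133)*(150 - 244) = 423*(-94) = -39762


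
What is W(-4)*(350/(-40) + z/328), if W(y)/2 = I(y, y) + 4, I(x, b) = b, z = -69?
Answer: 0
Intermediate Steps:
W(y) = 8 + 2*y (W(y) = 2*(y + 4) = 2*(4 + y) = 8 + 2*y)
W(-4)*(350/(-40) + z/328) = (8 + 2*(-4))*(350/(-40) - 69/328) = (8 - 8)*(350*(-1/40) - 69*1/328) = 0*(-35/4 - 69/328) = 0*(-2939/328) = 0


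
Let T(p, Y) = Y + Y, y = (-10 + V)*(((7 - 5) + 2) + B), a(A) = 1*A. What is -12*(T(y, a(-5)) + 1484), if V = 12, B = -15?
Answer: -17688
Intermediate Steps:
a(A) = A
y = -22 (y = (-10 + 12)*(((7 - 5) + 2) - 15) = 2*((2 + 2) - 15) = 2*(4 - 15) = 2*(-11) = -22)
T(p, Y) = 2*Y
-12*(T(y, a(-5)) + 1484) = -12*(2*(-5) + 1484) = -12*(-10 + 1484) = -12*1474 = -17688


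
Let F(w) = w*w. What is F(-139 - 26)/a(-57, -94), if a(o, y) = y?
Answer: -27225/94 ≈ -289.63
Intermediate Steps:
F(w) = w²
F(-139 - 26)/a(-57, -94) = (-139 - 26)²/(-94) = (-165)²*(-1/94) = 27225*(-1/94) = -27225/94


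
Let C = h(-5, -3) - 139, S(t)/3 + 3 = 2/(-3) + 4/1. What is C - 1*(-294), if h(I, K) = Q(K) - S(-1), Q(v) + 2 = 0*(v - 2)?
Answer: 152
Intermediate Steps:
Q(v) = -2 (Q(v) = -2 + 0*(v - 2) = -2 + 0*(-2 + v) = -2 + 0 = -2)
S(t) = 1 (S(t) = -9 + 3*(2/(-3) + 4/1) = -9 + 3*(2*(-⅓) + 4*1) = -9 + 3*(-⅔ + 4) = -9 + 3*(10/3) = -9 + 10 = 1)
h(I, K) = -3 (h(I, K) = -2 - 1*1 = -2 - 1 = -3)
C = -142 (C = -3 - 139 = -142)
C - 1*(-294) = -142 - 1*(-294) = -142 + 294 = 152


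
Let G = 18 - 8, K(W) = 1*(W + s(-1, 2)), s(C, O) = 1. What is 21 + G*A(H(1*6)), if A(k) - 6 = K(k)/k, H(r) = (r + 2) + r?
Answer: 642/7 ≈ 91.714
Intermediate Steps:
H(r) = 2 + 2*r (H(r) = (2 + r) + r = 2 + 2*r)
K(W) = 1 + W (K(W) = 1*(W + 1) = 1*(1 + W) = 1 + W)
A(k) = 6 + (1 + k)/k
G = 10
21 + G*A(H(1*6)) = 21 + 10*(7 + 1/(2 + 2*(1*6))) = 21 + 10*(7 + 1/(2 + 2*6)) = 21 + 10*(7 + 1/(2 + 12)) = 21 + 10*(7 + 1/14) = 21 + 10*(99/14) = 21 + 495/7 = 642/7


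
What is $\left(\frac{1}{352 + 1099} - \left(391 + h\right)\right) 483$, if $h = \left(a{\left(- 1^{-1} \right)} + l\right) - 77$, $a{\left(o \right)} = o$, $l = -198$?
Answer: $- \frac{80595312}{1451} \approx -55545.0$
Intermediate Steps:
$h = -276$ ($h = \left(- 1^{-1} - 198\right) - 77 = \left(\left(-1\right) 1 - 198\right) - 77 = \left(-1 - 198\right) - 77 = -199 - 77 = -276$)
$\left(\frac{1}{352 + 1099} - \left(391 + h\right)\right) 483 = \left(\frac{1}{352 + 1099} - 115\right) 483 = \left(\frac{1}{1451} + \left(-391 + 276\right)\right) 483 = \left(\frac{1}{1451} - 115\right) 483 = \left(- \frac{166864}{1451}\right) 483 = - \frac{80595312}{1451}$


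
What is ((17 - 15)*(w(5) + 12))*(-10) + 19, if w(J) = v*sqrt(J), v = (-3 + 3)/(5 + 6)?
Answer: -221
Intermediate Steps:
v = 0 (v = 0/11 = 0*(1/11) = 0)
w(J) = 0 (w(J) = 0*sqrt(J) = 0)
((17 - 15)*(w(5) + 12))*(-10) + 19 = ((17 - 15)*(0 + 12))*(-10) + 19 = (2*12)*(-10) + 19 = 24*(-10) + 19 = -240 + 19 = -221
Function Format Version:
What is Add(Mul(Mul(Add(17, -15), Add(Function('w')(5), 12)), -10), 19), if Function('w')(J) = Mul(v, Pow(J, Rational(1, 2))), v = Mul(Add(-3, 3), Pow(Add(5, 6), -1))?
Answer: -221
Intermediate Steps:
v = 0 (v = Mul(0, Pow(11, -1)) = Mul(0, Rational(1, 11)) = 0)
Function('w')(J) = 0 (Function('w')(J) = Mul(0, Pow(J, Rational(1, 2))) = 0)
Add(Mul(Mul(Add(17, -15), Add(Function('w')(5), 12)), -10), 19) = Add(Mul(Mul(Add(17, -15), Add(0, 12)), -10), 19) = Add(Mul(Mul(2, 12), -10), 19) = Add(Mul(24, -10), 19) = Add(-240, 19) = -221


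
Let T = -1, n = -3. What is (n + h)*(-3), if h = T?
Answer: 12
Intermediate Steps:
h = -1
(n + h)*(-3) = (-3 - 1)*(-3) = -4*(-3) = 12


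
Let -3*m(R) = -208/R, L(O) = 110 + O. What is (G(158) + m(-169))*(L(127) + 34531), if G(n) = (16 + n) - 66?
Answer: 145886528/39 ≈ 3.7407e+6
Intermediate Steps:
G(n) = -50 + n
m(R) = 208/(3*R) (m(R) = -(-208)/(3*R) = 208/(3*R))
(G(158) + m(-169))*(L(127) + 34531) = ((-50 + 158) + (208/3)/(-169))*((110 + 127) + 34531) = (108 + (208/3)*(-1/169))*(237 + 34531) = (108 - 16/39)*34768 = (4196/39)*34768 = 145886528/39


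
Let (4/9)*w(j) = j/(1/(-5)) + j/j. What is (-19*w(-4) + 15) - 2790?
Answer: -14691/4 ≈ -3672.8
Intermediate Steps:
w(j) = 9/4 - 45*j/4 (w(j) = 9*(j/(1/(-5)) + j/j)/4 = 9*(j/(-⅕) + 1)/4 = 9*(j*(-5) + 1)/4 = 9*(-5*j + 1)/4 = 9*(1 - 5*j)/4 = 9/4 - 45*j/4)
(-19*w(-4) + 15) - 2790 = (-19*(9/4 - 45/4*(-4)) + 15) - 2790 = (-19*(9/4 + 45) + 15) - 2790 = (-19*189/4 + 15) - 2790 = (-3591/4 + 15) - 2790 = -3531/4 - 2790 = -14691/4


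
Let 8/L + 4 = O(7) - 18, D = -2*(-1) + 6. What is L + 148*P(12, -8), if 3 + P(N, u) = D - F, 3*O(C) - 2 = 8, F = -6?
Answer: 11393/7 ≈ 1627.6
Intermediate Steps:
D = 8 (D = 2 + 6 = 8)
O(C) = 10/3 (O(C) = 2/3 + (1/3)*8 = 2/3 + 8/3 = 10/3)
P(N, u) = 11 (P(N, u) = -3 + (8 - 1*(-6)) = -3 + (8 + 6) = -3 + 14 = 11)
L = -3/7 (L = 8/(-4 + (10/3 - 18)) = 8/(-4 - 44/3) = 8/(-56/3) = 8*(-3/56) = -3/7 ≈ -0.42857)
L + 148*P(12, -8) = -3/7 + 148*11 = -3/7 + 1628 = 11393/7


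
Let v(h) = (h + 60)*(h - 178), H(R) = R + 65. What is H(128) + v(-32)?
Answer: -5687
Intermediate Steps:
H(R) = 65 + R
v(h) = (-178 + h)*(60 + h) (v(h) = (60 + h)*(-178 + h) = (-178 + h)*(60 + h))
H(128) + v(-32) = (65 + 128) + (-10680 + (-32)**2 - 118*(-32)) = 193 + (-10680 + 1024 + 3776) = 193 - 5880 = -5687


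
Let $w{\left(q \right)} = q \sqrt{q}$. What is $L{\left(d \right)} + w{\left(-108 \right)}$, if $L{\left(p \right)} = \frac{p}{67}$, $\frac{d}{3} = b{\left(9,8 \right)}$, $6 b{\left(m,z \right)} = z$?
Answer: $\frac{4}{67} - 648 i \sqrt{3} \approx 0.059702 - 1122.4 i$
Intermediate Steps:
$b{\left(m,z \right)} = \frac{z}{6}$
$w{\left(q \right)} = q^{\frac{3}{2}}$
$d = 4$ ($d = 3 \cdot \frac{1}{6} \cdot 8 = 3 \cdot \frac{4}{3} = 4$)
$L{\left(p \right)} = \frac{p}{67}$ ($L{\left(p \right)} = p \frac{1}{67} = \frac{p}{67}$)
$L{\left(d \right)} + w{\left(-108 \right)} = \frac{1}{67} \cdot 4 + \left(-108\right)^{\frac{3}{2}} = \frac{4}{67} - 648 i \sqrt{3}$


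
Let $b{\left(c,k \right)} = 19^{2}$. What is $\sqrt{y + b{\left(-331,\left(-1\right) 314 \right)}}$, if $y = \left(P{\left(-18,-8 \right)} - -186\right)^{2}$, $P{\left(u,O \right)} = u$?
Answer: $\sqrt{28585} \approx 169.07$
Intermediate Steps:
$y = 28224$ ($y = \left(-18 - -186\right)^{2} = \left(-18 + 186\right)^{2} = 168^{2} = 28224$)
$b{\left(c,k \right)} = 361$
$\sqrt{y + b{\left(-331,\left(-1\right) 314 \right)}} = \sqrt{28224 + 361} = \sqrt{28585}$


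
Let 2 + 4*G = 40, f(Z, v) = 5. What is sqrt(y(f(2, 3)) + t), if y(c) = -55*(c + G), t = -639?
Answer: 13*I*sqrt(34)/2 ≈ 37.901*I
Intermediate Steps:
G = 19/2 (G = -1/2 + (1/4)*40 = -1/2 + 10 = 19/2 ≈ 9.5000)
y(c) = -1045/2 - 55*c (y(c) = -55*(c + 19/2) = -55*(19/2 + c) = -1045/2 - 55*c)
sqrt(y(f(2, 3)) + t) = sqrt((-1045/2 - 55*5) - 639) = sqrt((-1045/2 - 275) - 639) = sqrt(-1595/2 - 639) = sqrt(-2873/2) = 13*I*sqrt(34)/2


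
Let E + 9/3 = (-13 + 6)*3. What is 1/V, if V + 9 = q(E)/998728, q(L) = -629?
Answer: -998728/8989181 ≈ -0.11110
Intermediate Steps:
E = -24 (E = -3 + (-13 + 6)*3 = -3 - 7*3 = -3 - 21 = -24)
V = -8989181/998728 (V = -9 - 629/998728 = -8989181/998728 ≈ -9.0006)
1/V = 1/(-8989181/998728) = -998728/8989181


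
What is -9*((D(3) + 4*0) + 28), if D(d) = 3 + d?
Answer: -306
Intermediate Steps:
-9*((D(3) + 4*0) + 28) = -9*(((3 + 3) + 4*0) + 28) = -9*((6 + 0) + 28) = -9*(6 + 28) = -9*34 = -306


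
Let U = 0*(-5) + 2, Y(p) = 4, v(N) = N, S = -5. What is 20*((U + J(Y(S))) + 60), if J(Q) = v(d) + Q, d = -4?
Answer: 1240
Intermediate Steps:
J(Q) = -4 + Q
U = 2 (U = 0 + 2 = 2)
20*((U + J(Y(S))) + 60) = 20*((2 + (-4 + 4)) + 60) = 20*((2 + 0) + 60) = 20*(2 + 60) = 20*62 = 1240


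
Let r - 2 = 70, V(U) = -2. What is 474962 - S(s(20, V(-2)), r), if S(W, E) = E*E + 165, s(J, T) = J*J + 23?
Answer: 469613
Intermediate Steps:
r = 72 (r = 2 + 70 = 72)
s(J, T) = 23 + J² (s(J, T) = J² + 23 = 23 + J²)
S(W, E) = 165 + E² (S(W, E) = E² + 165 = 165 + E²)
474962 - S(s(20, V(-2)), r) = 474962 - (165 + 72²) = 474962 - (165 + 5184) = 474962 - 1*5349 = 474962 - 5349 = 469613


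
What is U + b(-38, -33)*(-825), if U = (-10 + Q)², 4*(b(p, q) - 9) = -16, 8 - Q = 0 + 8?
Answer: -4025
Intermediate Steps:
Q = 0 (Q = 8 - (0 + 8) = 8 - 1*8 = 8 - 8 = 0)
b(p, q) = 5 (b(p, q) = 9 + (¼)*(-16) = 9 - 4 = 5)
U = 100 (U = (-10 + 0)² = (-10)² = 100)
U + b(-38, -33)*(-825) = 100 + 5*(-825) = 100 - 4125 = -4025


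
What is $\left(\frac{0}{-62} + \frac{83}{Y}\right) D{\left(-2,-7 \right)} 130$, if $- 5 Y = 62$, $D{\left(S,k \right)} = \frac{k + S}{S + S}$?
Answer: $- \frac{242775}{124} \approx -1957.9$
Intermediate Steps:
$D{\left(S,k \right)} = \frac{S + k}{2 S}$
$Y = - \frac{62}{5}$ ($Y = \left(- \frac{1}{5}\right) 62 = - \frac{62}{5} \approx -12.4$)
$\left(\frac{0}{-62} + \frac{83}{Y}\right) D{\left(-2,-7 \right)} 130 = \left(\frac{0}{-62} + \frac{83}{- \frac{62}{5}}\right) \frac{-2 - 7}{2 \left(-2\right)} 130 = \left(0 \left(- \frac{1}{62}\right) + 83 \left(- \frac{5}{62}\right)\right) \frac{1}{2} \left(- \frac{1}{2}\right) \left(-9\right) 130 = \left(0 - \frac{415}{62}\right) \frac{9}{4} \cdot 130 = \left(- \frac{415}{62}\right) \frac{9}{4} \cdot 130 = \left(- \frac{3735}{248}\right) 130 = - \frac{242775}{124}$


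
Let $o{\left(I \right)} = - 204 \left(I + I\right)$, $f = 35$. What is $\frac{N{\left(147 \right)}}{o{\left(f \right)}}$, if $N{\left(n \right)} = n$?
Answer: $- \frac{7}{680} \approx -0.010294$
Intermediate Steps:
$o{\left(I \right)} = - 408 I$ ($o{\left(I \right)} = - 204 \cdot 2 I = - 408 I$)
$\frac{N{\left(147 \right)}}{o{\left(f \right)}} = \frac{147}{\left(-408\right) 35} = \frac{147}{-14280} = 147 \left(- \frac{1}{14280}\right) = - \frac{7}{680}$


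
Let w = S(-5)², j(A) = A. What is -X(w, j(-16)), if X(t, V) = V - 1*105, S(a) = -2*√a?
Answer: 121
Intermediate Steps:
w = -20 (w = (-2*I*√5)² = -20)
X(t, V) = -105 + V (X(t, V) = V - 105 = -105 + V)
-X(w, j(-16)) = -(-105 - 16) = -1*(-121) = 121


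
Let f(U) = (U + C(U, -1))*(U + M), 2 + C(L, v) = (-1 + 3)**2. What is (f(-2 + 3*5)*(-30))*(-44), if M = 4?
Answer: 336600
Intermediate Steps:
C(L, v) = 2 (C(L, v) = -2 + (-1 + 3)**2 = -2 + 2**2 = -2 + 4 = 2)
f(U) = (2 + U)*(4 + U) (f(U) = (U + 2)*(U + 4) = (2 + U)*(4 + U))
(f(-2 + 3*5)*(-30))*(-44) = ((8 + (-2 + 3*5)**2 + 6*(-2 + 3*5))*(-30))*(-44) = ((8 + (-2 + 15)**2 + 6*(-2 + 15))*(-30))*(-44) = ((8 + 13**2 + 6*13)*(-30))*(-44) = ((8 + 169 + 78)*(-30))*(-44) = (255*(-30))*(-44) = -7650*(-44) = 336600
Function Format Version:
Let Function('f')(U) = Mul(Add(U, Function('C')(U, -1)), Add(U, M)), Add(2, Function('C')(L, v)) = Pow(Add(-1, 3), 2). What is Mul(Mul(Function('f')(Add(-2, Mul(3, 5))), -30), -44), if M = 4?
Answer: 336600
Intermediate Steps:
Function('C')(L, v) = 2 (Function('C')(L, v) = Add(-2, Pow(Add(-1, 3), 2)) = Add(-2, Pow(2, 2)) = Add(-2, 4) = 2)
Function('f')(U) = Mul(Add(2, U), Add(4, U)) (Function('f')(U) = Mul(Add(U, 2), Add(U, 4)) = Mul(Add(2, U), Add(4, U)))
Mul(Mul(Function('f')(Add(-2, Mul(3, 5))), -30), -44) = Mul(Mul(Add(8, Pow(Add(-2, Mul(3, 5)), 2), Mul(6, Add(-2, Mul(3, 5)))), -30), -44) = Mul(Mul(Add(8, Pow(Add(-2, 15), 2), Mul(6, Add(-2, 15))), -30), -44) = Mul(Mul(Add(8, Pow(13, 2), Mul(6, 13)), -30), -44) = Mul(Mul(Add(8, 169, 78), -30), -44) = Mul(Mul(255, -30), -44) = Mul(-7650, -44) = 336600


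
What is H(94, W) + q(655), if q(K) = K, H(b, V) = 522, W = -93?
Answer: 1177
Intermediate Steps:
H(94, W) + q(655) = 522 + 655 = 1177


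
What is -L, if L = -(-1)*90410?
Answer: -90410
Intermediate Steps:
L = 90410 (L = -1*(-90410) = 90410)
-L = -1*90410 = -90410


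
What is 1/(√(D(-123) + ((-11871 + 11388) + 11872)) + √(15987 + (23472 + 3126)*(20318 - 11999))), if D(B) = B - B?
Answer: 1/(√11389 + √221284749) ≈ 6.6745e-5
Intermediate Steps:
D(B) = 0
1/(√(D(-123) + ((-11871 + 11388) + 11872)) + √(15987 + (23472 + 3126)*(20318 - 11999))) = 1/(√(0 + ((-11871 + 11388) + 11872)) + √(15987 + (23472 + 3126)*(20318 - 11999))) = 1/(√(0 + (-483 + 11872)) + √(15987 + 26598*8319)) = 1/(√(0 + 11389) + √(15987 + 221268762)) = 1/(√11389 + √221284749)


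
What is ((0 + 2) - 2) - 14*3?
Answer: -42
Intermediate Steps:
((0 + 2) - 2) - 14*3 = (2 - 2) - 42 = 0 - 42 = -42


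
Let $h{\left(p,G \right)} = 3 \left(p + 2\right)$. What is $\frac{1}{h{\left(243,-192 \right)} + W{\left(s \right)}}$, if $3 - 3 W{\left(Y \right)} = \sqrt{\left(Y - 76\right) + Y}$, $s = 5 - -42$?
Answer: $\frac{368}{270847} + \frac{\sqrt{2}}{541694} \approx 0.0013613$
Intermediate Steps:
$h{\left(p,G \right)} = 6 + 3 p$ ($h{\left(p,G \right)} = 3 \left(2 + p\right) = 6 + 3 p$)
$s = 47$ ($s = 5 + 42 = 47$)
$W{\left(Y \right)} = 1 - \frac{\sqrt{-76 + 2 Y}}{3}$ ($W{\left(Y \right)} = 1 - \frac{\sqrt{\left(Y - 76\right) + Y}}{3} = 1 - \frac{\sqrt{\left(-76 + Y\right) + Y}}{3} = 1 - \frac{\sqrt{-76 + 2 Y}}{3}$)
$\frac{1}{h{\left(243,-192 \right)} + W{\left(s \right)}} = \frac{1}{\left(6 + 3 \cdot 243\right) + \left(1 - \frac{\sqrt{-76 + 2 \cdot 47}}{3}\right)} = \frac{1}{\left(6 + 729\right) + \left(1 - \frac{\sqrt{-76 + 94}}{3}\right)} = \frac{1}{735 + \left(1 - \frac{\sqrt{18}}{3}\right)} = \frac{1}{735 + \left(1 - \frac{3 \sqrt{2}}{3}\right)} = \frac{1}{735 + \left(1 - \sqrt{2}\right)} = \frac{1}{736 - \sqrt{2}}$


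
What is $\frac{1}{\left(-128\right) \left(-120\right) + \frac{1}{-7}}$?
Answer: $\frac{7}{107519} \approx 6.5105 \cdot 10^{-5}$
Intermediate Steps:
$\frac{1}{\left(-128\right) \left(-120\right) + \frac{1}{-7}} = \frac{1}{15360 - \frac{1}{7}} = \frac{1}{\frac{107519}{7}} = \frac{7}{107519}$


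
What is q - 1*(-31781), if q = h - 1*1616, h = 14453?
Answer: 44618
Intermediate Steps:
q = 12837 (q = 14453 - 1*1616 = 14453 - 1616 = 12837)
q - 1*(-31781) = 12837 - 1*(-31781) = 12837 + 31781 = 44618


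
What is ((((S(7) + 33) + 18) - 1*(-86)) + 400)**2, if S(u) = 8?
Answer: 297025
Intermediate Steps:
((((S(7) + 33) + 18) - 1*(-86)) + 400)**2 = ((((8 + 33) + 18) - 1*(-86)) + 400)**2 = (((41 + 18) + 86) + 400)**2 = ((59 + 86) + 400)**2 = (145 + 400)**2 = 545**2 = 297025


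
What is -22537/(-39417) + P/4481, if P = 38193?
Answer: 1606441778/176627577 ≈ 9.0951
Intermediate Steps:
-22537/(-39417) + P/4481 = -22537/(-39417) + 38193/4481 = -22537*(-1/39417) + 38193*(1/4481) = 22537/39417 + 38193/4481 = 1606441778/176627577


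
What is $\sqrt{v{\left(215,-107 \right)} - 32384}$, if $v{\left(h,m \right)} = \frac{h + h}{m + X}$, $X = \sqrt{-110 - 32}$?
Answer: $\sqrt{-32384 + \frac{430}{-107 + i \sqrt{142}}} \approx 0.001 - 179.97 i$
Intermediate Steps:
$X = i \sqrt{142}$ ($X = \sqrt{-142} = i \sqrt{142} \approx 11.916 i$)
$v{\left(h,m \right)} = \frac{2 h}{m + i \sqrt{142}}$ ($v{\left(h,m \right)} = \frac{h + h}{m + i \sqrt{142}} = \frac{2 h}{m + i \sqrt{142}}$)
$\sqrt{v{\left(215,-107 \right)} - 32384} = \sqrt{2 \cdot 215 \frac{1}{-107 + i \sqrt{142}} - 32384} = \sqrt{\frac{430}{-107 + i \sqrt{142}} - 32384} = \sqrt{-32384 + \frac{430}{-107 + i \sqrt{142}}}$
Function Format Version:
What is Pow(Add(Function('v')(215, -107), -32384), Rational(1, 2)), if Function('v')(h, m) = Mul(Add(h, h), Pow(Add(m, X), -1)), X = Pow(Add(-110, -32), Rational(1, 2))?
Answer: Pow(Add(-32384, Mul(430, Pow(Add(-107, Mul(I, Pow(142, Rational(1, 2)))), -1))), Rational(1, 2)) ≈ Add(0.001, Mul(-179.97, I))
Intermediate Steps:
X = Mul(I, Pow(142, Rational(1, 2))) (X = Pow(-142, Rational(1, 2)) = Mul(I, Pow(142, Rational(1, 2))) ≈ Mul(11.916, I))
Function('v')(h, m) = Mul(2, h, Pow(Add(m, Mul(I, Pow(142, Rational(1, 2)))), -1)) (Function('v')(h, m) = Mul(Add(h, h), Pow(Add(m, Mul(I, Pow(142, Rational(1, 2)))), -1)) = Mul(Mul(2, h), Pow(Add(m, Mul(I, Pow(142, Rational(1, 2)))), -1)) = Mul(2, h, Pow(Add(m, Mul(I, Pow(142, Rational(1, 2)))), -1)))
Pow(Add(Function('v')(215, -107), -32384), Rational(1, 2)) = Pow(Add(Mul(2, 215, Pow(Add(-107, Mul(I, Pow(142, Rational(1, 2)))), -1)), -32384), Rational(1, 2)) = Pow(Add(Mul(430, Pow(Add(-107, Mul(I, Pow(142, Rational(1, 2)))), -1)), -32384), Rational(1, 2)) = Pow(Add(-32384, Mul(430, Pow(Add(-107, Mul(I, Pow(142, Rational(1, 2)))), -1))), Rational(1, 2))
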